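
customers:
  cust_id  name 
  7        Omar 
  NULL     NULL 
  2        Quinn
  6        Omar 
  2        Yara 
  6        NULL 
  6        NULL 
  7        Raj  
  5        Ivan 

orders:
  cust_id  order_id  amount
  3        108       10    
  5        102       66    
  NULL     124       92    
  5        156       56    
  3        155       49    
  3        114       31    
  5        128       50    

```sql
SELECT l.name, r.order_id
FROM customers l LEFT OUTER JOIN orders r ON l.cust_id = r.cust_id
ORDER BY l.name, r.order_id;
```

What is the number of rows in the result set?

11

LEFT JOIN keeps every row from `customers`; unmatched rows get NULL for `orders`'s columns.
Matching on l.cust_id = r.cust_id. A NULL in a compared column never satisfies the condition.
- l[0] cust_id=7 → no match; kept with NULLs on the r side.
- l[1] cust_id=NULL → no match; kept with NULLs on the r side.
- l[2] cust_id=2 → no match; kept with NULLs on the r side.
- l[3] cust_id=6 → no match; kept with NULLs on the r side.
- l[4] cust_id=2 → no match; kept with NULLs on the r side.
- l[5] cust_id=6 → no match; kept with NULLs on the r side.
- l[6] cust_id=6 → no match; kept with NULLs on the r side.
- l[7] cust_id=7 → no match; kept with NULLs on the r side.
- l[8] cust_id=5 → 3 match(es) in r → 3 row(s).
Total: 3 matched + 8 padded = 11 rows.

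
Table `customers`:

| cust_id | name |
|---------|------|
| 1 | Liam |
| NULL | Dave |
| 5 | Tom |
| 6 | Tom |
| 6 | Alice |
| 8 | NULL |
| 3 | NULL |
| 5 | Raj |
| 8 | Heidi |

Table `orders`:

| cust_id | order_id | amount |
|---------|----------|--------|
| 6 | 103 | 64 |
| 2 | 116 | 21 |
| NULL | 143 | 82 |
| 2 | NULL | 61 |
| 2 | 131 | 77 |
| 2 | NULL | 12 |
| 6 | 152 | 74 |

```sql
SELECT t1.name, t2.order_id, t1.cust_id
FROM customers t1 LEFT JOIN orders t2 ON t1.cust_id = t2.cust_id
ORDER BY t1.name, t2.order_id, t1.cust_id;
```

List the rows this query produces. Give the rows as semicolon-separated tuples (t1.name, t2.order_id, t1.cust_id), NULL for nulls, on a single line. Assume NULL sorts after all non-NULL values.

(Alice, 103, 6); (Alice, 152, 6); (Dave, NULL, NULL); (Heidi, NULL, 8); (Liam, NULL, 1); (Raj, NULL, 5); (Tom, 103, 6); (Tom, 152, 6); (Tom, NULL, 5); (NULL, NULL, 3); (NULL, NULL, 8)

LEFT JOIN keeps every row from `customers`; unmatched rows get NULL for `orders`'s columns.
Matching on t1.cust_id = t2.cust_id. A NULL in a compared column never satisfies the condition.
- t1[0] cust_id=1 → no match; kept with NULLs on the t2 side.
- t1[1] cust_id=NULL → no match; kept with NULLs on the t2 side.
- t1[2] cust_id=5 → no match; kept with NULLs on the t2 side.
- t1[3] cust_id=6 → 2 match(es) in t2 → 2 row(s).
- t1[4] cust_id=6 → 2 match(es) in t2 → 2 row(s).
- t1[5] cust_id=8 → no match; kept with NULLs on the t2 side.
- t1[6] cust_id=3 → no match; kept with NULLs on the t2 side.
- t1[7] cust_id=5 → no match; kept with NULLs on the t2 side.
- t1[8] cust_id=8 → no match; kept with NULLs on the t2 side.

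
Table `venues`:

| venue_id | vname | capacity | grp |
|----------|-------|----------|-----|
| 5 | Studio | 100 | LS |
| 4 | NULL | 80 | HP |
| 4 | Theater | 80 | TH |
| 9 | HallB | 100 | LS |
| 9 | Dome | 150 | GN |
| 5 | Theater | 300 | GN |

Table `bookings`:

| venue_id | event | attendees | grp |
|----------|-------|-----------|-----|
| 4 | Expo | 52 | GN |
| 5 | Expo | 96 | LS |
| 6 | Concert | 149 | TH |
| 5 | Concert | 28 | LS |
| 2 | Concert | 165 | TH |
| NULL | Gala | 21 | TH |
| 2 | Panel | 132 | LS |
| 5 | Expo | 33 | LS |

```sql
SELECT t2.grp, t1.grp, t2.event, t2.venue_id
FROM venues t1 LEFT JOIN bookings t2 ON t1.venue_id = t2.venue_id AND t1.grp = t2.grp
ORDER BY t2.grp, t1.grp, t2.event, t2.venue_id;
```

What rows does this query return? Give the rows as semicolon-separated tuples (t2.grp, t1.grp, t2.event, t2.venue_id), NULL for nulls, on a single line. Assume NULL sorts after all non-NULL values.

LEFT JOIN keeps every row from `venues`; unmatched rows get NULL for `bookings`'s columns.
Matching on t1.venue_id = t2.venue_id AND t1.grp = t2.grp. A NULL in a compared column never satisfies the condition.
- t1[0] venue_id=5, grp=LS → 3 match(es) in t2 → 3 row(s).
- t1[1] venue_id=4, grp=HP → no match; kept with NULLs on the t2 side.
- t1[2] venue_id=4, grp=TH → no match; kept with NULLs on the t2 side.
- t1[3] venue_id=9, grp=LS → no match; kept with NULLs on the t2 side.
- t1[4] venue_id=9, grp=GN → no match; kept with NULLs on the t2 side.
- t1[5] venue_id=5, grp=GN → no match; kept with NULLs on the t2 side.
After projecting and ordering:
t2.grp | t1.grp | t2.event | t2.venue_id
LS | LS | Concert | 5
LS | LS | Expo | 5
LS | LS | Expo | 5
NULL | GN | NULL | NULL
NULL | GN | NULL | NULL
NULL | HP | NULL | NULL
NULL | LS | NULL | NULL
NULL | TH | NULL | NULL

(LS, LS, Concert, 5); (LS, LS, Expo, 5); (LS, LS, Expo, 5); (NULL, GN, NULL, NULL); (NULL, GN, NULL, NULL); (NULL, HP, NULL, NULL); (NULL, LS, NULL, NULL); (NULL, TH, NULL, NULL)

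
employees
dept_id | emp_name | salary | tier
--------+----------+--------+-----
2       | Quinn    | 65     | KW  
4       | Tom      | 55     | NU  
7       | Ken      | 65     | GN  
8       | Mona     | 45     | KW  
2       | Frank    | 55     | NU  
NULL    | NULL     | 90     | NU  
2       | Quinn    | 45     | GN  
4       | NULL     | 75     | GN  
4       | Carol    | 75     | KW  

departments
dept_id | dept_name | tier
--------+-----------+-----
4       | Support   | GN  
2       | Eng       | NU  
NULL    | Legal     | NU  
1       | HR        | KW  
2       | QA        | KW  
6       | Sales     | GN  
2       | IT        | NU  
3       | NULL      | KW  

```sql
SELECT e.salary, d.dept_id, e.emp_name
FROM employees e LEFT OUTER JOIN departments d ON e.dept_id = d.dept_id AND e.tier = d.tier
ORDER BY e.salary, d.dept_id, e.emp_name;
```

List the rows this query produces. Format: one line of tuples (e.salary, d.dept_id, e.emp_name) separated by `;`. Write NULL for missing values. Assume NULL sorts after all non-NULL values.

(45, NULL, Mona); (45, NULL, Quinn); (55, 2, Frank); (55, 2, Frank); (55, NULL, Tom); (65, 2, Quinn); (65, NULL, Ken); (75, 4, NULL); (75, NULL, Carol); (90, NULL, NULL)

LEFT JOIN keeps every row from `employees`; unmatched rows get NULL for `departments`'s columns.
Matching on e.dept_id = d.dept_id AND e.tier = d.tier. A NULL in a compared column never satisfies the condition.
- e row (dept_id=2, tier=KW): matches 1 d row(s) → 1 output row(s).
- e row (dept_id=4, tier=NU): no match → kept, d columns NULL.
- e row (dept_id=7, tier=GN): no match → kept, d columns NULL.
- e row (dept_id=8, tier=KW): no match → kept, d columns NULL.
- e row (dept_id=2, tier=NU): matches 2 d row(s) → 2 output row(s).
- e row (dept_id=NULL, tier=NU): no match → kept, d columns NULL.
- e row (dept_id=2, tier=GN): no match → kept, d columns NULL.
- e row (dept_id=4, tier=GN): matches 1 d row(s) → 1 output row(s).
- e row (dept_id=4, tier=KW): no match → kept, d columns NULL.
After projecting and ordering:
e.salary | d.dept_id | e.emp_name
45 | NULL | Mona
45 | NULL | Quinn
55 | 2 | Frank
55 | 2 | Frank
55 | NULL | Tom
65 | 2 | Quinn
65 | NULL | Ken
75 | 4 | NULL
75 | NULL | Carol
90 | NULL | NULL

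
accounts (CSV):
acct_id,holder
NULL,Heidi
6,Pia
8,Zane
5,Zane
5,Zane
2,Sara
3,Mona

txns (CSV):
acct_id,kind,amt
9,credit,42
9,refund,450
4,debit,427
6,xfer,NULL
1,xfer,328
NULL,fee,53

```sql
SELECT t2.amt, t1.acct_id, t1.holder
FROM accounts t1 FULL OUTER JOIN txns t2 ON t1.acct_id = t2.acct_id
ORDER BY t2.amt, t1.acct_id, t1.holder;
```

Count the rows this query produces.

FULL OUTER JOIN keeps every row from both sides; unmatched rows get NULL for the other side's columns.
Matching on t1.acct_id = t2.acct_id. A NULL in a compared column never satisfies the condition.
- t1 row (acct_id=NULL): no match → kept, t2 columns NULL.
- t1 row (acct_id=6): matches 1 t2 row(s) → 1 output row(s).
- t1 row (acct_id=8): no match → kept, t2 columns NULL.
- t1 row (acct_id=5): no match → kept, t2 columns NULL.
- t1 row (acct_id=5): no match → kept, t2 columns NULL.
- t1 row (acct_id=2): no match → kept, t2 columns NULL.
- t1 row (acct_id=3): no match → kept, t2 columns NULL.
- plus 5 unmatched t2 row(s), each kept with NULL t1 columns.
Total: 1 matched + 11 padded = 12 rows.

12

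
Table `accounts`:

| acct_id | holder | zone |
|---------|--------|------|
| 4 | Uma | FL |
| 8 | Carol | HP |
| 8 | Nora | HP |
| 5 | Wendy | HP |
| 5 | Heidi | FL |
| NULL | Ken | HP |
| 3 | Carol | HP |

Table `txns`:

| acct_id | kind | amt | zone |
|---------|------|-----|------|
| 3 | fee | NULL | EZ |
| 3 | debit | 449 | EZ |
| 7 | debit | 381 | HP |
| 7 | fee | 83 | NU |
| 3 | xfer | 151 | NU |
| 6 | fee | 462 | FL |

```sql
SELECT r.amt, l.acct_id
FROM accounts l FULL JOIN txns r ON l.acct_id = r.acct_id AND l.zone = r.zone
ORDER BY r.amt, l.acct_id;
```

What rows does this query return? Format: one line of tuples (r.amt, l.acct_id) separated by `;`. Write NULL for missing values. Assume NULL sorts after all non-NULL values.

FULL OUTER JOIN keeps every row from both sides; unmatched rows get NULL for the other side's columns.
Matching on l.acct_id = r.acct_id AND l.zone = r.zone. A NULL in a compared column never satisfies the condition.
- l row (acct_id=4, zone=FL): no match → kept, r columns NULL.
- l row (acct_id=8, zone=HP): no match → kept, r columns NULL.
- l row (acct_id=8, zone=HP): no match → kept, r columns NULL.
- l row (acct_id=5, zone=HP): no match → kept, r columns NULL.
- l row (acct_id=5, zone=FL): no match → kept, r columns NULL.
- l row (acct_id=NULL, zone=HP): no match → kept, r columns NULL.
- l row (acct_id=3, zone=HP): no match → kept, r columns NULL.
- 6 row(s) from r found no l partner → padded with NULL.

(83, NULL); (151, NULL); (381, NULL); (449, NULL); (462, NULL); (NULL, 3); (NULL, 4); (NULL, 5); (NULL, 5); (NULL, 8); (NULL, 8); (NULL, NULL); (NULL, NULL)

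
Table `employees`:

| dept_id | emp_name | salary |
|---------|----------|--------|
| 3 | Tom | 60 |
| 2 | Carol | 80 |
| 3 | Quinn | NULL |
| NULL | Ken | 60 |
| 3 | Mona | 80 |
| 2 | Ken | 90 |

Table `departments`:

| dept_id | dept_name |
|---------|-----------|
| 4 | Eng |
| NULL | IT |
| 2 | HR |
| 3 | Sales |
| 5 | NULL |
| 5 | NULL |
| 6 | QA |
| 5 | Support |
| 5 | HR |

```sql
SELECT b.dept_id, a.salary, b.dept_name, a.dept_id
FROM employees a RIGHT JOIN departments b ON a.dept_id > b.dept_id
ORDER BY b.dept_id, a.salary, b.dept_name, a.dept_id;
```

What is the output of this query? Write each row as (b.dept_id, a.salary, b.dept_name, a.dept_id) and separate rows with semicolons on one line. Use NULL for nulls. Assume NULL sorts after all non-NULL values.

(2, 60, HR, 3); (2, 80, HR, 3); (2, NULL, HR, 3); (3, NULL, Sales, NULL); (4, NULL, Eng, NULL); (5, NULL, HR, NULL); (5, NULL, Support, NULL); (5, NULL, NULL, NULL); (5, NULL, NULL, NULL); (6, NULL, QA, NULL); (NULL, NULL, IT, NULL)

RIGHT JOIN keeps every row from `departments`; unmatched rows get NULL for `employees`'s columns.
Matching on a.dept_id > b.dept_id. A NULL in a compared column never satisfies the condition.
Matched pairs: 3; unmatched b rows kept: 8.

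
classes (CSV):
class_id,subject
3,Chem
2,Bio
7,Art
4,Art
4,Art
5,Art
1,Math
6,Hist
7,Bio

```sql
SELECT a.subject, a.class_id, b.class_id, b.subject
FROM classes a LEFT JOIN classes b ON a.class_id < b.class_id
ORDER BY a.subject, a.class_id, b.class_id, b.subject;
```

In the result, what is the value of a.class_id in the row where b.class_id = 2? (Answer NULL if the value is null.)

LEFT JOIN keeps every row from `classes a`; unmatched rows get NULL for `classes b`'s columns.
Matching on a.class_id < b.class_id.
- a[0] class_id=3 → 6 match(es) in b → 6 row(s).
- a[1] class_id=2 → 7 match(es) in b → 7 row(s).
- a[2] class_id=7 → no match; kept with NULLs on the b side.
- a[3] class_id=4 → 4 match(es) in b → 4 row(s).
- a[4] class_id=4 → 4 match(es) in b → 4 row(s).
- a[5] class_id=5 → 3 match(es) in b → 3 row(s).
- a[6] class_id=1 → 8 match(es) in b → 8 row(s).
- a[7] class_id=6 → 2 match(es) in b → 2 row(s).
- a[8] class_id=7 → no match; kept with NULLs on the b side.

1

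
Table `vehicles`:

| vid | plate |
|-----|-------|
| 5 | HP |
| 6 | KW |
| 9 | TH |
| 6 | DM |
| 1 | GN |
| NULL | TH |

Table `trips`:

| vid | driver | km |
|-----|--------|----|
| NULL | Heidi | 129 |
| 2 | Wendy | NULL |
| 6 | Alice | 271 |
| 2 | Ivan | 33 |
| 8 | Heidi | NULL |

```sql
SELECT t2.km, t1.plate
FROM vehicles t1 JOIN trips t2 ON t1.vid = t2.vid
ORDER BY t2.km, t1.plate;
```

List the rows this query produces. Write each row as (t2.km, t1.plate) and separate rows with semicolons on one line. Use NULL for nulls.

(271, DM); (271, KW)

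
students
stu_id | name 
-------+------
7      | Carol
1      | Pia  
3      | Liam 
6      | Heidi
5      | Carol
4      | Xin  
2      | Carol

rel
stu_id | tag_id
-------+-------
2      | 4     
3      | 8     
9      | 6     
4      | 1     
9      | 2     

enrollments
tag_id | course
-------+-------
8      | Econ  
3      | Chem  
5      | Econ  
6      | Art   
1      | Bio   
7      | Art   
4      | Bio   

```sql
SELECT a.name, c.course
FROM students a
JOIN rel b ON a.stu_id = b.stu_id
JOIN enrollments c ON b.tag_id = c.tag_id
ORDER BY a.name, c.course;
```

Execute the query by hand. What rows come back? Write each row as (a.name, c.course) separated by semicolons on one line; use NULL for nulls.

Joins associate left-to-right: students INNER JOIN rel on stu_id gives 3 intermediate row(s).
Then INNER JOIN `enrollments c` on tag_id: keep only rows whose b.tag_id appears in c.

(Carol, Bio); (Liam, Econ); (Xin, Bio)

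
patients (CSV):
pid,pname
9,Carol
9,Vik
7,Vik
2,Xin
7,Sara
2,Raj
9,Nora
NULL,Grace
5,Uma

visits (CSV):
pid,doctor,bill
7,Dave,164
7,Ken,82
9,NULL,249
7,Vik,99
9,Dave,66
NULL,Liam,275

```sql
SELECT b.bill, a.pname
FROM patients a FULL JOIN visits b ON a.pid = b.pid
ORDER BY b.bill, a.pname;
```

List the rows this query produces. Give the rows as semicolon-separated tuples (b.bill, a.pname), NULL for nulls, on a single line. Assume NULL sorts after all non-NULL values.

(66, Carol); (66, Nora); (66, Vik); (82, Sara); (82, Vik); (99, Sara); (99, Vik); (164, Sara); (164, Vik); (249, Carol); (249, Nora); (249, Vik); (275, NULL); (NULL, Grace); (NULL, Raj); (NULL, Uma); (NULL, Xin)

FULL OUTER JOIN keeps every row from both sides; unmatched rows get NULL for the other side's columns.
Matching on a.pid = b.pid. A NULL in a compared column never satisfies the condition.
- a[0] pid=9 → 2 match(es) in b → 2 row(s).
- a[1] pid=9 → 2 match(es) in b → 2 row(s).
- a[2] pid=7 → 3 match(es) in b → 3 row(s).
- a[3] pid=2 → no match; kept with NULLs on the b side.
- a[4] pid=7 → 3 match(es) in b → 3 row(s).
- a[5] pid=2 → no match; kept with NULLs on the b side.
- a[6] pid=9 → 2 match(es) in b → 2 row(s).
- a[7] pid=NULL → no match; kept with NULLs on the b side.
- a[8] pid=5 → no match; kept with NULLs on the b side.
- 1 b row(s) had no a match → kept, a columns NULL.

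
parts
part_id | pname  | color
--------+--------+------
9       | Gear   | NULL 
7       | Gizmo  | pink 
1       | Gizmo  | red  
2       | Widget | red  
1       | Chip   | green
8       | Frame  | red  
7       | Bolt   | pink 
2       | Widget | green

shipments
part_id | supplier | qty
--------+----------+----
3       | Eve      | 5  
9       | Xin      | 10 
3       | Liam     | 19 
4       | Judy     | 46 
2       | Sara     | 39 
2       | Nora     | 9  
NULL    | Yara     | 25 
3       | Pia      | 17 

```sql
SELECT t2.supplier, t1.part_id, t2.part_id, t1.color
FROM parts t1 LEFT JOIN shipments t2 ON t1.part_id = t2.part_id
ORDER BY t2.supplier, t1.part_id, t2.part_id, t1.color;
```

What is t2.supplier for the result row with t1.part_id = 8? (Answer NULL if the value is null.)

NULL

LEFT JOIN keeps every row from `parts`; unmatched rows get NULL for `shipments`'s columns.
Matching on t1.part_id = t2.part_id. A NULL in a compared column never satisfies the condition.
Matched pairs: 5; unmatched t1 rows kept: 5.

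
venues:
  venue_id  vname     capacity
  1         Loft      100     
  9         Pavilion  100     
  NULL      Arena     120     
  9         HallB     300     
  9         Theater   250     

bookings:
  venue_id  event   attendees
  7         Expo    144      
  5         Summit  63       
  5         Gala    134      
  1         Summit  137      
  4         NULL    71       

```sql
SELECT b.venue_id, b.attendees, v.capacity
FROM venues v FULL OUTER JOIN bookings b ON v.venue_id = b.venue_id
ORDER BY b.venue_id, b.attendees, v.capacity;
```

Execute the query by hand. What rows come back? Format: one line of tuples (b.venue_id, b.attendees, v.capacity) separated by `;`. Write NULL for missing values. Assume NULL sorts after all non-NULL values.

FULL OUTER JOIN keeps every row from both sides; unmatched rows get NULL for the other side's columns.
Matching on v.venue_id = b.venue_id. A NULL in a compared column never satisfies the condition.
Matched pairs: 1; unmatched v rows kept: 4; unmatched b rows kept: 4.

(1, 137, 100); (4, 71, NULL); (5, 63, NULL); (5, 134, NULL); (7, 144, NULL); (NULL, NULL, 100); (NULL, NULL, 120); (NULL, NULL, 250); (NULL, NULL, 300)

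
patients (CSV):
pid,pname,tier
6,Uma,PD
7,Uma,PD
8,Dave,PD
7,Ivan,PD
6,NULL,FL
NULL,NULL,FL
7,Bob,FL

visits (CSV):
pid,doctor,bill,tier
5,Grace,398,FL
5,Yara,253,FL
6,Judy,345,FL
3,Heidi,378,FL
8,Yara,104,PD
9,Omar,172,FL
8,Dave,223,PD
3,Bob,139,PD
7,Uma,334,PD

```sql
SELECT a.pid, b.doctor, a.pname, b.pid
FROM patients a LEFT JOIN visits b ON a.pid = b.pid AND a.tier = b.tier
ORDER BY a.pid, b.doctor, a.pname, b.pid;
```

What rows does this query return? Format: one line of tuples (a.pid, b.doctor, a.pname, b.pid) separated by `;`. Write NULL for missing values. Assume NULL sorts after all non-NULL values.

(6, Judy, NULL, 6); (6, NULL, Uma, NULL); (7, Uma, Ivan, 7); (7, Uma, Uma, 7); (7, NULL, Bob, NULL); (8, Dave, Dave, 8); (8, Yara, Dave, 8); (NULL, NULL, NULL, NULL)

LEFT JOIN keeps every row from `patients`; unmatched rows get NULL for `visits`'s columns.
Matching on a.pid = b.pid AND a.tier = b.tier. A NULL in a compared column never satisfies the condition.
- pid=6, tier=PD: no b row matches, row kept with b columns NULL.
- pid=7, tier=PD: 1 matching b row(s), so 1 row(s) emitted.
- pid=8, tier=PD: 2 matching b row(s), so 2 row(s) emitted.
- pid=7, tier=PD: 1 matching b row(s), so 1 row(s) emitted.
- pid=6, tier=FL: 1 matching b row(s), so 1 row(s) emitted.
- pid=NULL, tier=FL: no b row matches, row kept with b columns NULL.
- pid=7, tier=FL: no b row matches, row kept with b columns NULL.
After projecting and ordering:
a.pid | b.doctor | a.pname | b.pid
6 | Judy | NULL | 6
6 | NULL | Uma | NULL
7 | Uma | Ivan | 7
7 | Uma | Uma | 7
7 | NULL | Bob | NULL
8 | Dave | Dave | 8
8 | Yara | Dave | 8
NULL | NULL | NULL | NULL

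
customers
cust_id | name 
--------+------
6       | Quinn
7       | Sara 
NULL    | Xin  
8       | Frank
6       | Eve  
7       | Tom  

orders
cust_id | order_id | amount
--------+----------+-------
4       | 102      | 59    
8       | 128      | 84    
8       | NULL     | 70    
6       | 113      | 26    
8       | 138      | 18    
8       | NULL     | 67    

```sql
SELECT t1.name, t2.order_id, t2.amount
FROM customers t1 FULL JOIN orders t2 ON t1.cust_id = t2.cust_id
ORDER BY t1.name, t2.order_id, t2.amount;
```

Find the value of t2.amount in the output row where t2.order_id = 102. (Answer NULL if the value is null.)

FULL OUTER JOIN keeps every row from both sides; unmatched rows get NULL for the other side's columns.
Matching on t1.cust_id = t2.cust_id. A NULL in a compared column never satisfies the condition.
- t1 row (cust_id=6): matches 1 t2 row(s) → 1 output row(s).
- t1 row (cust_id=7): no match → kept, t2 columns NULL.
- t1 row (cust_id=NULL): no match → kept, t2 columns NULL.
- t1 row (cust_id=8): matches 4 t2 row(s) → 4 output row(s).
- t1 row (cust_id=6): matches 1 t2 row(s) → 1 output row(s).
- t1 row (cust_id=7): no match → kept, t2 columns NULL.
- 1 t2 row(s) had no t1 match → kept, t1 columns NULL.

59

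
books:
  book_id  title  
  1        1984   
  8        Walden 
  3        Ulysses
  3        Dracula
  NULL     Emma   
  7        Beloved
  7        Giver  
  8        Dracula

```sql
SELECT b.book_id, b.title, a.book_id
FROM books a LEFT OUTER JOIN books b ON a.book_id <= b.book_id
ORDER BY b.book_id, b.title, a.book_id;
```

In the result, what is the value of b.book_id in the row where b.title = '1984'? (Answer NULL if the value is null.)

1

LEFT JOIN keeps every row from `books a`; unmatched rows get NULL for `books b`'s columns.
Matching on a.book_id <= b.book_id. A NULL in a compared column never satisfies the condition.
- a[0] book_id=1 → 7 match(es) in b → 7 row(s).
- a[1] book_id=8 → 2 match(es) in b → 2 row(s).
- a[2] book_id=3 → 6 match(es) in b → 6 row(s).
- a[3] book_id=3 → 6 match(es) in b → 6 row(s).
- a[4] book_id=NULL → no match; kept with NULLs on the b side.
- a[5] book_id=7 → 4 match(es) in b → 4 row(s).
- a[6] book_id=7 → 4 match(es) in b → 4 row(s).
- a[7] book_id=8 → 2 match(es) in b → 2 row(s).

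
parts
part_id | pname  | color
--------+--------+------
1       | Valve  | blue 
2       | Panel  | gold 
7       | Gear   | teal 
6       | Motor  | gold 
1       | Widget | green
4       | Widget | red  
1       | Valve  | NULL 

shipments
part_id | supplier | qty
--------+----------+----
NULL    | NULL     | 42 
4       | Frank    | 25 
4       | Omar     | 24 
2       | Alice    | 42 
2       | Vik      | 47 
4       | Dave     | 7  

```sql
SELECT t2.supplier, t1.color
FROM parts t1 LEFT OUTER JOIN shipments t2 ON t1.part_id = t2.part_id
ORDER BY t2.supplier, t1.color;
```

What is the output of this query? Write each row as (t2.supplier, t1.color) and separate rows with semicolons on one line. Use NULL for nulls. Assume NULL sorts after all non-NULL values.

(Alice, gold); (Dave, red); (Frank, red); (Omar, red); (Vik, gold); (NULL, blue); (NULL, gold); (NULL, green); (NULL, teal); (NULL, NULL)

LEFT JOIN keeps every row from `parts`; unmatched rows get NULL for `shipments`'s columns.
Matching on t1.part_id = t2.part_id. A NULL in a compared column never satisfies the condition.
Matched pairs: 5; unmatched t1 rows kept: 5.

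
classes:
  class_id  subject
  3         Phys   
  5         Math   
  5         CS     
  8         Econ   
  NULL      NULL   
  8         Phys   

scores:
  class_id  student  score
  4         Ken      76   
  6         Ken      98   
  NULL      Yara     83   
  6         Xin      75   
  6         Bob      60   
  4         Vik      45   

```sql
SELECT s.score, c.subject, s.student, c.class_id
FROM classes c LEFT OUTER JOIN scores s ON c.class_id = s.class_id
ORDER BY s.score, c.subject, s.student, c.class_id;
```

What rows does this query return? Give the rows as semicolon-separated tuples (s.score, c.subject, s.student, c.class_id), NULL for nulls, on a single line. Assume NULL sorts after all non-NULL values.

LEFT JOIN keeps every row from `classes`; unmatched rows get NULL for `scores`'s columns.
Matching on c.class_id = s.class_id. A NULL in a compared column never satisfies the condition.
- c[0] class_id=3 → no match; kept with NULLs on the s side.
- c[1] class_id=5 → no match; kept with NULLs on the s side.
- c[2] class_id=5 → no match; kept with NULLs on the s side.
- c[3] class_id=8 → no match; kept with NULLs on the s side.
- c[4] class_id=NULL → no match; kept with NULLs on the s side.
- c[5] class_id=8 → no match; kept with NULLs on the s side.
After projecting and ordering:
s.score | c.subject | s.student | c.class_id
NULL | CS | NULL | 5
NULL | Econ | NULL | 8
NULL | Math | NULL | 5
NULL | Phys | NULL | 3
NULL | Phys | NULL | 8
NULL | NULL | NULL | NULL

(NULL, CS, NULL, 5); (NULL, Econ, NULL, 8); (NULL, Math, NULL, 5); (NULL, Phys, NULL, 3); (NULL, Phys, NULL, 8); (NULL, NULL, NULL, NULL)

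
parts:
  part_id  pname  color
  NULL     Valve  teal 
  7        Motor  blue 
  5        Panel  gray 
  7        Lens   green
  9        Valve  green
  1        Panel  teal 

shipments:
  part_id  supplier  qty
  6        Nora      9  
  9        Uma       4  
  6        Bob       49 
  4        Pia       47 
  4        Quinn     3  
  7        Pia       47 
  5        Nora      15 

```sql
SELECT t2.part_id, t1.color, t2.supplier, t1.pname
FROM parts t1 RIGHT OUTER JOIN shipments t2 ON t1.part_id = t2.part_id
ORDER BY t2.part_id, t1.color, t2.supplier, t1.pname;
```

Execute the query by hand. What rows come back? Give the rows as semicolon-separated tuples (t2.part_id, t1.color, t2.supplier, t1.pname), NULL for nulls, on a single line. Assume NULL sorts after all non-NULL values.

RIGHT JOIN keeps every row from `shipments`; unmatched rows get NULL for `parts`'s columns.
Matching on t1.part_id = t2.part_id. A NULL in a compared column never satisfies the condition.
Matched pairs: 4; unmatched t2 rows kept: 4.

(4, NULL, Pia, NULL); (4, NULL, Quinn, NULL); (5, gray, Nora, Panel); (6, NULL, Bob, NULL); (6, NULL, Nora, NULL); (7, blue, Pia, Motor); (7, green, Pia, Lens); (9, green, Uma, Valve)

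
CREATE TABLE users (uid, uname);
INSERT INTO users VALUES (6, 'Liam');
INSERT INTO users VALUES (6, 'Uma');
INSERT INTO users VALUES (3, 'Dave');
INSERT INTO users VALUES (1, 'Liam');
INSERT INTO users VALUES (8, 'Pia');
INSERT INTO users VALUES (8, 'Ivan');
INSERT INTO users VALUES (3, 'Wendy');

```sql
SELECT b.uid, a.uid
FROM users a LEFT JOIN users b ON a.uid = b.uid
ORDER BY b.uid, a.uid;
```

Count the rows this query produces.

LEFT JOIN keeps every row from `users a`; unmatched rows get NULL for `users b`'s columns.
Matching on a.uid = b.uid.
Matched pairs: 13; unmatched a rows kept: 0.
Total: 13 rows.

13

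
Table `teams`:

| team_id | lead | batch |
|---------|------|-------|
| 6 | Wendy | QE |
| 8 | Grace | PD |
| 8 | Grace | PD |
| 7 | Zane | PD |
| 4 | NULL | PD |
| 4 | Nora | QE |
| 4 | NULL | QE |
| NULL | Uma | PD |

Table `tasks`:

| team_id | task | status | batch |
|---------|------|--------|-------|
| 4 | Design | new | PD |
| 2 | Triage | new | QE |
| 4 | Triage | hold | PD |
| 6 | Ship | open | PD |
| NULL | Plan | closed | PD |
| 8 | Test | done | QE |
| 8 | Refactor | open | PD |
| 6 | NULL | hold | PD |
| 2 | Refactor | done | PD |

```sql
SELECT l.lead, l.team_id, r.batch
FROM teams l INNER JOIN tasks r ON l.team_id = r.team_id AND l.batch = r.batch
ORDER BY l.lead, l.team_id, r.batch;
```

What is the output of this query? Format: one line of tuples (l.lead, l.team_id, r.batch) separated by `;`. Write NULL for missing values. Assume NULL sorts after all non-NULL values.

(Grace, 8, PD); (Grace, 8, PD); (NULL, 4, PD); (NULL, 4, PD)

INNER JOIN keeps only pairs where the ON condition holds.
Matching on l.team_id = r.team_id AND l.batch = r.batch. A NULL in a compared column never satisfies the condition.
Matched pairs: 4.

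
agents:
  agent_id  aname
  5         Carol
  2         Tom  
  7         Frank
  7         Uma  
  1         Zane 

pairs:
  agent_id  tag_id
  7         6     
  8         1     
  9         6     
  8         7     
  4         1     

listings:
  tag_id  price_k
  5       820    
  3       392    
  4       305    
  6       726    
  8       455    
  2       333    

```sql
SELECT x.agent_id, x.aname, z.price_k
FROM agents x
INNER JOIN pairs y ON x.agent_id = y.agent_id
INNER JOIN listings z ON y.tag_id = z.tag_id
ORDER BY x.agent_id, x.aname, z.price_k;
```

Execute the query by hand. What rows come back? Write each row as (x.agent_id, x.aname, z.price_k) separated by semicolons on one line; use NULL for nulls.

Joins associate left-to-right: agents INNER JOIN pairs on agent_id gives 2 intermediate row(s).
Then INNER JOIN `listings z` on tag_id: keep only rows whose y.tag_id appears in z.

(7, Frank, 726); (7, Uma, 726)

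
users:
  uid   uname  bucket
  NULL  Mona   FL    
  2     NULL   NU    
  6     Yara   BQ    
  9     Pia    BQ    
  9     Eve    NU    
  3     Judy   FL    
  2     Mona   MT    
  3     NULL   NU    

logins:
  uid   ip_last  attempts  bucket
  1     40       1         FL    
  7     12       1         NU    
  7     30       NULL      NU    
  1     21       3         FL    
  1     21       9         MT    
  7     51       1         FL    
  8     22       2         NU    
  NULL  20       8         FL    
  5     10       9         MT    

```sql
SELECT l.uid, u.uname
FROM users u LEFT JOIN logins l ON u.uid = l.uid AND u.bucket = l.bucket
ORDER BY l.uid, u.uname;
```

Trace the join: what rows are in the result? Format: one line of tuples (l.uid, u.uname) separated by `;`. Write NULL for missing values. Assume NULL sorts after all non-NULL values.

(NULL, Eve); (NULL, Judy); (NULL, Mona); (NULL, Mona); (NULL, Pia); (NULL, Yara); (NULL, NULL); (NULL, NULL)

LEFT JOIN keeps every row from `users`; unmatched rows get NULL for `logins`'s columns.
Matching on u.uid = l.uid AND u.bucket = l.bucket. A NULL in a compared column never satisfies the condition.
- u[0] uid=NULL, bucket=FL → no match; kept with NULLs on the l side.
- u[1] uid=2, bucket=NU → no match; kept with NULLs on the l side.
- u[2] uid=6, bucket=BQ → no match; kept with NULLs on the l side.
- u[3] uid=9, bucket=BQ → no match; kept with NULLs on the l side.
- u[4] uid=9, bucket=NU → no match; kept with NULLs on the l side.
- u[5] uid=3, bucket=FL → no match; kept with NULLs on the l side.
- u[6] uid=2, bucket=MT → no match; kept with NULLs on the l side.
- u[7] uid=3, bucket=NU → no match; kept with NULLs on the l side.
After projecting and ordering:
l.uid | u.uname
NULL | Eve
NULL | Judy
NULL | Mona
NULL | Mona
NULL | Pia
NULL | Yara
NULL | NULL
NULL | NULL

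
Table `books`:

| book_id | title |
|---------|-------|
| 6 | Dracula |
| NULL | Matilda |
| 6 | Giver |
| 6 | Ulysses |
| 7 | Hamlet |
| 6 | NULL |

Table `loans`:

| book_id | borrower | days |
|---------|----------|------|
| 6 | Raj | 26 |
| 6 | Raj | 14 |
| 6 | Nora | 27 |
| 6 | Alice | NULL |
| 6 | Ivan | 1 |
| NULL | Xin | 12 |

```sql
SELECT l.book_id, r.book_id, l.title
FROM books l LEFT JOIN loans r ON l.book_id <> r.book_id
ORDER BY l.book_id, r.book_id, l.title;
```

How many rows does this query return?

10

LEFT JOIN keeps every row from `books`; unmatched rows get NULL for `loans`'s columns.
Matching on l.book_id <> r.book_id. A NULL in a compared column never satisfies the condition.
- book_id=6: no r row matches, row kept with r columns NULL.
- book_id=NULL: no r row matches, row kept with r columns NULL.
- book_id=6: no r row matches, row kept with r columns NULL.
- book_id=6: no r row matches, row kept with r columns NULL.
- book_id=7: 5 matching r row(s), so 5 row(s) emitted.
- book_id=6: no r row matches, row kept with r columns NULL.
Total: 5 matched + 5 padded = 10 rows.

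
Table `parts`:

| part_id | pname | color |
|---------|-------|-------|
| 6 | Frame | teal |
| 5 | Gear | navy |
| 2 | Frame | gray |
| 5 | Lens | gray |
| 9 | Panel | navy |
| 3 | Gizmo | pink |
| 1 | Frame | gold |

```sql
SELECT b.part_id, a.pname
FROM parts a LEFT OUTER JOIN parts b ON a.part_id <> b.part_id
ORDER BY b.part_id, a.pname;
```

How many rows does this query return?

40

LEFT JOIN keeps every row from `parts a`; unmatched rows get NULL for `parts b`'s columns.
Matching on a.part_id <> b.part_id.
- a (part_id=6) pairs with 6 row(s) of b.
- a (part_id=5) pairs with 5 row(s) of b.
- a (part_id=2) pairs with 6 row(s) of b.
- a (part_id=5) pairs with 5 row(s) of b.
- a (part_id=9) pairs with 6 row(s) of b.
- a (part_id=3) pairs with 6 row(s) of b.
- a (part_id=1) pairs with 6 row(s) of b.
Total: 40 rows.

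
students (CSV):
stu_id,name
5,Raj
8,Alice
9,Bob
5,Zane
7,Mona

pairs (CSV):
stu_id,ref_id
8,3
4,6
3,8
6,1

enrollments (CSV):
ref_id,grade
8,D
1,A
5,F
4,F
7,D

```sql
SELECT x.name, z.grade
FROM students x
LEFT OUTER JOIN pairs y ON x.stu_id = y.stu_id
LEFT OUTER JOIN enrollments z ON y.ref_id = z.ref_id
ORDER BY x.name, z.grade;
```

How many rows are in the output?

Joins associate left-to-right: students LEFT JOIN pairs on stu_id gives 5 intermediate row(s).
Then LEFT JOIN `enrollments z` on ref_id: each of those 5 rows is kept; rows whose y.ref_id has no match in z get NULL for z's columns.
Result: 5 row(s).

5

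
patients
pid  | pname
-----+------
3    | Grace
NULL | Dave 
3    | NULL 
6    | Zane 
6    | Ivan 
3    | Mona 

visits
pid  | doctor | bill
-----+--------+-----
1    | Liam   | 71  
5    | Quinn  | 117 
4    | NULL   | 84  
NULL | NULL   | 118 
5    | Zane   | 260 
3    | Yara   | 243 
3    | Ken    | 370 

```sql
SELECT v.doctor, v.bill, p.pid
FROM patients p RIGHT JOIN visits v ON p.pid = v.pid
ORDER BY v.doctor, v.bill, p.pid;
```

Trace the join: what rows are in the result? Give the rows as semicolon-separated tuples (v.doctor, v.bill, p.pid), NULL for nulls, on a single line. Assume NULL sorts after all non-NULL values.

RIGHT JOIN keeps every row from `visits`; unmatched rows get NULL for `patients`'s columns.
Matching on p.pid = v.pid. A NULL in a compared column never satisfies the condition.
- p[0] pid=3 → 2 match(es) in v → 2 row(s).
- p[1] pid=NULL → no match.
- p[2] pid=3 → 2 match(es) in v → 2 row(s).
- p[3] pid=6 → no match.
- p[4] pid=6 → no match.
- p[5] pid=3 → 2 match(es) in v → 2 row(s).
- plus 5 unmatched v row(s), each kept with NULL p columns.

(Ken, 370, 3); (Ken, 370, 3); (Ken, 370, 3); (Liam, 71, NULL); (Quinn, 117, NULL); (Yara, 243, 3); (Yara, 243, 3); (Yara, 243, 3); (Zane, 260, NULL); (NULL, 84, NULL); (NULL, 118, NULL)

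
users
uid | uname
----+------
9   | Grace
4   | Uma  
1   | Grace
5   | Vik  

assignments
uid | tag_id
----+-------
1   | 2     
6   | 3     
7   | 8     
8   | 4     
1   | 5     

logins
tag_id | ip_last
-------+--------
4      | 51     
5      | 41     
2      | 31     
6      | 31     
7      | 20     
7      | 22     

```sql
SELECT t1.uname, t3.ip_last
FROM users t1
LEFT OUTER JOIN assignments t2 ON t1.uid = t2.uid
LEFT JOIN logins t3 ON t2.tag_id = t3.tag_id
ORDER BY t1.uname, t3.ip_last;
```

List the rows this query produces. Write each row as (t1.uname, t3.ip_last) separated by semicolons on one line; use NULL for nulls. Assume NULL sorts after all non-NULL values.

(Grace, 31); (Grace, 41); (Grace, NULL); (Uma, NULL); (Vik, NULL)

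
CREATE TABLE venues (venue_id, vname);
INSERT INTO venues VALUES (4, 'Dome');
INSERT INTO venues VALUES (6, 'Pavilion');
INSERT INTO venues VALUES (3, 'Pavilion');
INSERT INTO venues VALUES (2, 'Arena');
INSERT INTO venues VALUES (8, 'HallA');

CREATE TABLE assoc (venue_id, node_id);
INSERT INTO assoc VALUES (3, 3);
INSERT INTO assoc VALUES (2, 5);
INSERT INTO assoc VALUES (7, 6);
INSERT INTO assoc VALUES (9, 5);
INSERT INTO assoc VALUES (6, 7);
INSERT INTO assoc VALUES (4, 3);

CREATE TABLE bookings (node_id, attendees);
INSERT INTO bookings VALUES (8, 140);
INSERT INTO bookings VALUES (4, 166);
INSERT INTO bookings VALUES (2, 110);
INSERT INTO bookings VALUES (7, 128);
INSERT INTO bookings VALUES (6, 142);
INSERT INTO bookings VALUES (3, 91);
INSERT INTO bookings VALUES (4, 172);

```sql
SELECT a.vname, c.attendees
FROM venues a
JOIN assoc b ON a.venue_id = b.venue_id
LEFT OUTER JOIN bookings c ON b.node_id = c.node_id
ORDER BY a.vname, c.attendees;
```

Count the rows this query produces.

Step 1 — a INNER JOIN b on venue_id → 4 row(s).
Then LEFT JOIN `bookings c` on node_id: each of those 4 rows is kept; rows whose b.node_id has no match in c get NULL for c's columns.
Result: 4 row(s).

4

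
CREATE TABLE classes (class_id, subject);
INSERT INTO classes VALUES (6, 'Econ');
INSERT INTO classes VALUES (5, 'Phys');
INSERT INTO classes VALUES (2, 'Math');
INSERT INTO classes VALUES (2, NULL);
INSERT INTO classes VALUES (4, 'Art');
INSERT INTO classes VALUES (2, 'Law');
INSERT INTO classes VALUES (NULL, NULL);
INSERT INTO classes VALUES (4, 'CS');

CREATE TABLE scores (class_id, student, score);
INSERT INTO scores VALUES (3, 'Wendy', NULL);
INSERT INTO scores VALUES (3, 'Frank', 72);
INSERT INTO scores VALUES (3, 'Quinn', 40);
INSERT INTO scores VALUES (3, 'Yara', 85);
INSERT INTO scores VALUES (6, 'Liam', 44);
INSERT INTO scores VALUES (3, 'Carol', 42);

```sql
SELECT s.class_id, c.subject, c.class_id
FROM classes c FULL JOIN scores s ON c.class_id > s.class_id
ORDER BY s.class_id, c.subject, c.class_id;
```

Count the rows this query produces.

25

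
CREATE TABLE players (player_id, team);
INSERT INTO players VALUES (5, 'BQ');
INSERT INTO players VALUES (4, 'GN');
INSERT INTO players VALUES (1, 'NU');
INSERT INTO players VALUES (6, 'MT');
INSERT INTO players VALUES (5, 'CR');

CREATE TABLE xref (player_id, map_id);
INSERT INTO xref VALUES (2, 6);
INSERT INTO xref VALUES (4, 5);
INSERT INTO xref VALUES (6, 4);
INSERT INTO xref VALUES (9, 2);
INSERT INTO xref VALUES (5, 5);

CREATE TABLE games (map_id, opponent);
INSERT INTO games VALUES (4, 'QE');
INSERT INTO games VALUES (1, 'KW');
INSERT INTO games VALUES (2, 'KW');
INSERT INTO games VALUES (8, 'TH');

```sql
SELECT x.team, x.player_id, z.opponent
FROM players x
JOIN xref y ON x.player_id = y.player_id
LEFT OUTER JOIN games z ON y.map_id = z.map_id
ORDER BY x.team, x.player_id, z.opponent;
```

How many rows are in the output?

Step 1 — x INNER JOIN y on player_id → 4 row(s).
Then LEFT JOIN `games z` on map_id: each of those 4 rows is kept; rows whose y.map_id has no match in z get NULL for z's columns.
Result: 4 row(s).

4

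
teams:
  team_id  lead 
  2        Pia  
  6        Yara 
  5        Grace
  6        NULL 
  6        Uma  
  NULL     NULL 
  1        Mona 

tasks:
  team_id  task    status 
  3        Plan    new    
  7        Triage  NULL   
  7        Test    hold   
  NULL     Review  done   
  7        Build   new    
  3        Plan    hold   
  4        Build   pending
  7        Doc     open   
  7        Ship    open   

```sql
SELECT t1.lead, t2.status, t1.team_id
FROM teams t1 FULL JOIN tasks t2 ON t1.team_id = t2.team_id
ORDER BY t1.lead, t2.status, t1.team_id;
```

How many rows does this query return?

FULL OUTER JOIN keeps every row from both sides; unmatched rows get NULL for the other side's columns.
Matching on t1.team_id = t2.team_id. A NULL in a compared column never satisfies the condition.
- t1[0] team_id=2 → no match; kept with NULLs on the t2 side.
- t1[1] team_id=6 → no match; kept with NULLs on the t2 side.
- t1[2] team_id=5 → no match; kept with NULLs on the t2 side.
- t1[3] team_id=6 → no match; kept with NULLs on the t2 side.
- t1[4] team_id=6 → no match; kept with NULLs on the t2 side.
- t1[5] team_id=NULL → no match; kept with NULLs on the t2 side.
- t1[6] team_id=1 → no match; kept with NULLs on the t2 side.
- 9 row(s) from t2 found no t1 partner → padded with NULL.
Total: 0 matched + 16 padded = 16 rows.

16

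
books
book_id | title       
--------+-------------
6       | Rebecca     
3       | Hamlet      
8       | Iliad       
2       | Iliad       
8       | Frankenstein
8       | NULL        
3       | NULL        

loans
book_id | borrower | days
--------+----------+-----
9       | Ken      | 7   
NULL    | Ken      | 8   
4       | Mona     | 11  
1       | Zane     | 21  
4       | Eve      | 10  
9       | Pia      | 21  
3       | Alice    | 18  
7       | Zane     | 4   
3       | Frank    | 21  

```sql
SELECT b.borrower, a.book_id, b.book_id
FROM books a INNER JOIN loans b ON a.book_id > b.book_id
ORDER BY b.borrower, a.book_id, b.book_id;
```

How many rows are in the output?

26

INNER JOIN keeps only pairs where the ON condition holds.
Matching on a.book_id > b.book_id. A NULL in a compared column never satisfies the condition.
- a row (book_id=6): matches 5 b row(s) → 5 output row(s).
- a row (book_id=3): matches 1 b row(s) → 1 output row(s).
- a row (book_id=8): matches 6 b row(s) → 6 output row(s).
- a row (book_id=2): matches 1 b row(s) → 1 output row(s).
- a row (book_id=8): matches 6 b row(s) → 6 output row(s).
- a row (book_id=8): matches 6 b row(s) → 6 output row(s).
- a row (book_id=3): matches 1 b row(s) → 1 output row(s).
Total: 26 rows.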